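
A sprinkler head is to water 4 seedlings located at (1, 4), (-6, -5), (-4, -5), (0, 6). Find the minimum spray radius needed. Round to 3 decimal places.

6.265

The farthest pair is (-6, -5)–(0, 6) with squared distance 157. The circle on this segment as diameter has centre (-3, 0.5) and r² = 157/4 = 39.25.
Check (1, 4): distance² to centre = 28.25 ≤ 39.25, so it lies inside.
All remaining points lie in this disk, and no smaller disk contains both endpoints, so this is the minimum enclosing circle.
r = √(39.25) ≈ 6.265.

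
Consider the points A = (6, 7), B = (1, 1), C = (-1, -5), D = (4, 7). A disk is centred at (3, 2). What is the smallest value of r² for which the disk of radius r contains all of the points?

The required radius is the distance from (3, 2) to the farthest point.
Squared distances: 34, 5, 65, 26.
Maximum is 65, attained at C.

65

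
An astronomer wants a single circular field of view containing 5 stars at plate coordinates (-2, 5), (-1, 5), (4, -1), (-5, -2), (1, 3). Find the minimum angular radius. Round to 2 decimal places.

The minimum enclosing circle of a finite set is fixed by two of the points (as a diameter) or three (as a circumcircle).
The minimum enclosing circle is determined by three boundary points: (-2, 5), (4, -1), (-5, -2).
Their circumcentre is (-0.7, 0.3) with r² = 23.78.
The farthest remaining point (-1, 5) is at distance² 22.18 ≤ 23.78.
r = √(23.78) ≈ 4.88.

4.88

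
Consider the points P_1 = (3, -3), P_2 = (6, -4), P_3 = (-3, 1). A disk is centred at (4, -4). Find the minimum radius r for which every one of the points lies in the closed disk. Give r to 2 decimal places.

The required radius is the distance from (4, -4) to the farthest point.
Squared distances: 2, 4, 74.
Maximum is 74, attained at P_3.
r = √74 ≈ 8.60.

8.60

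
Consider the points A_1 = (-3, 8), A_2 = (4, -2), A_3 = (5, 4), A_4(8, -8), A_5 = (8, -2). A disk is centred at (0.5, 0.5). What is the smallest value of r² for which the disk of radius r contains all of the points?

128.5

The required radius is the distance from (0.5, 0.5) to the farthest point.
Squared distances: 68.5, 18.5, 32.5, 128.5, 62.5.
Maximum is 128.5, attained at A_4.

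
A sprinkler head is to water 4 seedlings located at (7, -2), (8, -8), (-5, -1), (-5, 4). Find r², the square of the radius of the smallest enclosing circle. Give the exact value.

78.25

By Welzl's lemma the MEC is supported by two points (diametrically opposite) or three points (on a circumcircle).
The farthest pair is (8, -8)–(-5, 4) with squared distance 313. The circle on this segment as diameter has centre (1.5, -2) and r² = 313/4 = 78.25.
Check (7, -2): distance² to centre = 30.25 ≤ 78.25, so it lies inside.
All remaining points lie in this disk, and no smaller disk contains both endpoints, so this is the minimum enclosing circle.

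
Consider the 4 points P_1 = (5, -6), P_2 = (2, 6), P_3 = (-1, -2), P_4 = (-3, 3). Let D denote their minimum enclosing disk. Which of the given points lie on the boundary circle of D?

P_1, P_2, P_4

The minimum enclosing circle of a finite set is fixed by two of the points (as a diameter) or three (as a circumcircle).
The minimum enclosing circle is determined by three boundary points: P_1, P_2, P_4.
Their circumcentre is (109/46, -13/46) with r² = 41905/1058.
The farthest remaining point P_3 is at distance² 15133/1058 ≤ 41905/1058.
The points at distance exactly r from the centre are P_1, P_2, P_4 — 3 points.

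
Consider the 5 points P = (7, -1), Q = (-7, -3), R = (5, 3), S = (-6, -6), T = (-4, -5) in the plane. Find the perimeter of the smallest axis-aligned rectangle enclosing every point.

46

Width = max x − min x = 7 − (-7) = 14.
Height = max y − min y = 3 − (-6) = 9.
Perimeter = 2(14 + 9) = 46.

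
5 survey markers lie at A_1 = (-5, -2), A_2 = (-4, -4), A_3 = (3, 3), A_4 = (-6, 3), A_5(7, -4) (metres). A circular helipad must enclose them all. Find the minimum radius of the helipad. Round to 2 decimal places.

The farthest pair is A_4–A_5 with squared distance 218. The circle on this segment as diameter has centre (0.5, -0.5) and r² = 218/4 = 54.5.
Check A_1: distance² to centre = 32.5 ≤ 54.5, so it lies inside.
All remaining points lie in this disk, and no smaller disk contains both endpoints, so this is the minimum enclosing circle.
r = √(54.5) ≈ 7.38.

7.38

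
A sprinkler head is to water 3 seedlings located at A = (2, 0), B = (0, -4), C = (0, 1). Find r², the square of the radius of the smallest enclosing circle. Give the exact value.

Side lengths²: AB² = 20, AC² = 5, BC² = 25.
Since BC² = 25 ≥ 20 + 5 = 25, the angle opposite BC is not acute, so the smallest enclosing circle has BC as diameter.
Centre = midpoint of BC = (0, -1.5), r² = 25/4 = 6.25.

6.25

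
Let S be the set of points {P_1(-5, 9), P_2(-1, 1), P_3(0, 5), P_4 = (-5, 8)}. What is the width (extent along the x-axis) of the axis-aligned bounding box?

5

max x = 0, min x = -5, so width = 5.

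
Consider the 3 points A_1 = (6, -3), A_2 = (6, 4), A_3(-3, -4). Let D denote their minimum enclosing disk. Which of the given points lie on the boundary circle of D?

Side lengths²: A_1A_2² = 49, A_1A_3² = 82, A_2A_3² = 145.
Since A_2A_3² = 145 ≥ 82 + 49 = 131, the angle opposite A_2A_3 is not acute, so the smallest enclosing circle has A_2A_3 as diameter.
Centre = midpoint of A_2A_3 = (1.5, 0), r² = 145/4 = 36.25.
The points at distance exactly r from the centre are A_2, A_3 — 2 points.

A_2, A_3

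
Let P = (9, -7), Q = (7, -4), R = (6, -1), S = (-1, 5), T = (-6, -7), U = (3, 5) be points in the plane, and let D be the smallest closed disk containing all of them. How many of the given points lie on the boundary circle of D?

3

The minimum enclosing circle is determined by three boundary points: P, S, T.
Their circumcentre is (1.5, -37/12) with r² = 10309/144.
The farthest remaining point U is at distance² 9733/144 ≤ 10309/144.
The points at distance exactly r from the centre are P, S, T — 3 points.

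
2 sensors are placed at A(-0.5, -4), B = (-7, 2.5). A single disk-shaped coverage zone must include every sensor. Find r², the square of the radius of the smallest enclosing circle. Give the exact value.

The smallest circle enclosing two points has them as diameter endpoints.
Centre = midpoint = (-3.75, -0.75); r² = |AB|²/4 = 84.5/4 = 21.125.

21.125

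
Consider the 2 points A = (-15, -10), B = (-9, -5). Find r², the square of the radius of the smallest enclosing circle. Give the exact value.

15.25

The smallest circle enclosing two points has them as diameter endpoints.
Centre = midpoint = (-12, -7.5); r² = |AB|²/4 = 61/4 = 15.25.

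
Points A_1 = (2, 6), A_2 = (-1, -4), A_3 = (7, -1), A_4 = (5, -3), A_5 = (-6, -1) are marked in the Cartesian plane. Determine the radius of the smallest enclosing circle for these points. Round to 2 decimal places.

6.53

A smallest enclosing disk is always determined by at most three of the input points on its boundary.
The minimum enclosing circle is determined by three boundary points: A_1, A_3, A_5.
Their circumcentre is (0.5, -5/14) with r² = 4181/98.
The farthest remaining point A_4 is at distance² 2669/98 ≤ 4181/98.
r = √(4181/98) ≈ 6.53.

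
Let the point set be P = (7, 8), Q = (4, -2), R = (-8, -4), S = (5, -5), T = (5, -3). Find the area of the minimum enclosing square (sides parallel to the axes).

The bounding box has width 15 and height 13.
An axis-aligned square enclosing the set must have side ≥ max(width, height).
So the minimum side is max(15, 13) = 15.
Area = 15² = 225.

225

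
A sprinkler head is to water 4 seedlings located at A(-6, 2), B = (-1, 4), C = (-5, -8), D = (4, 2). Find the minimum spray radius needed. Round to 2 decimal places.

The minimum enclosing circle is determined by three boundary points: A, C, D.
Their circumcentre is (-1, -2.55) with r² = 45.7025.
The farthest remaining point B is at distance² 42.9025 ≤ 45.7025.
r = √(45.7025) ≈ 6.76.

6.76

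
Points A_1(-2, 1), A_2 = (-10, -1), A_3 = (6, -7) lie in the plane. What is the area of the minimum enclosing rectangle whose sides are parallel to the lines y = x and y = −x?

110

In coordinates u = x + y, v = x − y the rectangle is axis-aligned; the map (x,y)→(u,v) scales areas by 2.
u-values: -1, -11, -1; range = -1 − (-11) = 10.
v-values: -3, -9, 13; range = 13 − (-9) = 22.
Area = (10 × 22) / 2 = 110.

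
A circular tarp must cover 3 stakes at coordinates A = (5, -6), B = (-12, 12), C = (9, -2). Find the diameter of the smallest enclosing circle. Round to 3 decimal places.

Side lengths²: AB² = 613, AC² = 32, BC² = 637.
Since BC² = 637 < 613 + 32 = 645, the triangle is acute, so the smallest enclosing circle is the circumcircle.
Circumcentre = (-1.7, 4.7), r² = 159.38.
Diameter = 2r = 2√(159.38) ≈ 25.249.

25.249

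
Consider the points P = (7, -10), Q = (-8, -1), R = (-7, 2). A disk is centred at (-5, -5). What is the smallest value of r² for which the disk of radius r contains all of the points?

The required radius is the distance from (-5, -5) to the farthest point.
Squared distances: 169, 25, 53.
Maximum is 169, attained at P.

169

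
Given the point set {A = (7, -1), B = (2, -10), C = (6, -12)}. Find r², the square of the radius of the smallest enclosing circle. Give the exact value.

16165/529

Side lengths²: AB² = 106, AC² = 122, BC² = 20.
Since AC² = 122 < 106 + 20 = 126, the triangle is acute, so the smallest enclosing circle is the circumcircle.
Circumcentre = (144/23, -149/23), r² = 16165/529.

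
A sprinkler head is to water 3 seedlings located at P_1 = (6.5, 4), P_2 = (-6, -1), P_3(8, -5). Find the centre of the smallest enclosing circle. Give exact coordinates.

Side lengths²: P_1P_2² = 181.25, P_1P_3² = 83.25, P_2P_3² = 212.
Since P_2P_3² = 212 < 181.25 + 83.25 = 264.5, the triangle is acute, so the smallest enclosing circle is the circumcircle.
Circumcentre = (1.4375, -1.46875), r² = 55.5361328125.
Centre = (1.4375, -1.46875).

(1.4375, -1.46875)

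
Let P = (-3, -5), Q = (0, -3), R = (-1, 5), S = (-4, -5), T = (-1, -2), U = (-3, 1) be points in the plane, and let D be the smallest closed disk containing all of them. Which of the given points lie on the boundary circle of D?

By Welzl's lemma the MEC is supported by two points (diametrically opposite) or three points (on a circumcircle).
The farthest pair is R–S with squared distance 109. The circle on this segment as diameter has centre (-2.5, 0) and r² = 109/4 = 27.25.
Check P: distance² to centre = 25.25 ≤ 27.25, so it lies inside.
All remaining points lie in this disk, and no smaller disk contains both endpoints, so this is the minimum enclosing circle.
The points at distance exactly r from the centre are R, S — 2 points.

R, S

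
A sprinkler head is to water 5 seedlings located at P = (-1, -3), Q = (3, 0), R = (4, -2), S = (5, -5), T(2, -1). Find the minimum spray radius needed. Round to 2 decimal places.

By Welzl's lemma the MEC is supported by two points (diametrically opposite) or three points (on a circumcircle).
The minimum enclosing circle is determined by three boundary points: P, Q, S.
Their circumcentre is (59/26, -83/26) with r² = 3625/338.
The farthest remaining point T is at distance² 1649/338 ≤ 3625/338.
r = √(3625/338) ≈ 3.27.

3.27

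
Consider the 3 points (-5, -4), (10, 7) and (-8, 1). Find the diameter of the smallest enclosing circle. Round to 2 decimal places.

Call the three points A, B, C in the order given.
Side lengths²: AB² = 346, AC² = 34, BC² = 360.
Since BC² = 360 < 346 + 34 = 380, the triangle is acute, so the smallest enclosing circle is the circumcircle.
Circumcentre = (23/18, 19/6), r² = 14705/162.
Diameter = 2r = 2√(14705/162) ≈ 19.05.

19.05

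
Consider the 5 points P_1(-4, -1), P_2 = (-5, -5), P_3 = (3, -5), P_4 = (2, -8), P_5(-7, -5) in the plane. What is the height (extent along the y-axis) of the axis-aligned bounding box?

max y = -1, min y = -8, so height = 7.

7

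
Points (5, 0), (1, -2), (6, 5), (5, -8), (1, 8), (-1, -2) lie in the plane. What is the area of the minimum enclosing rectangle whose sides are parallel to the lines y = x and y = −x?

140

In coordinates u = x + y, v = x − y the rectangle is axis-aligned; the map (x,y)→(u,v) scales areas by 2.
u-values: 5, -1, 11, -3, 9, -3; range = 11 − (-3) = 14.
v-values: 5, 3, 1, 13, -7, 1; range = 13 − (-7) = 20.
Area = (14 × 20) / 2 = 140.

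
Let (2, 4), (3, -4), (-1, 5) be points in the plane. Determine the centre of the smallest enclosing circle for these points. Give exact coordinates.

Call the three points A, B, C in the order given.
Side lengths²: AB² = 65, AC² = 10, BC² = 97.
Since BC² = 97 ≥ 65 + 10 = 75, the angle opposite BC is not acute, so the smallest enclosing circle has BC as diameter.
Centre = midpoint of BC = (1, 0.5), r² = 97/4 = 24.25.
Centre = (1, 0.5).

(1, 0.5)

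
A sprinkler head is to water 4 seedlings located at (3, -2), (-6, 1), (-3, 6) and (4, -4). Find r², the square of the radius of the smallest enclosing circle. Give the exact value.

12665/338

A smallest enclosing disk is always determined by at most three of the input points on its boundary.
The minimum enclosing circle is determined by three boundary points: (-6, 1), (-3, 6), (4, -4).
Their circumcentre is (3/26, 19/26) with r² = 12665/338.
The farthest remaining point (3, -2) is at distance² 5333/338 ≤ 12665/338.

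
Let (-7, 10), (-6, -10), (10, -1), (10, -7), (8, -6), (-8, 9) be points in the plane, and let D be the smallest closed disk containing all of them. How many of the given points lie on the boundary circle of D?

3

By Welzl's lemma the MEC is supported by two points (diametrically opposite) or three points (on a circumcircle).
The minimum enclosing circle is determined by three boundary points: (-7, 10), (-6, -10), (10, -7).
Their circumcentre is (13/38, 13/38) with r² = 106265/722.
The farthest remaining point (-8, 9) is at distance² 104365/722 ≤ 106265/722.
The points at distance exactly r from the centre are (-7, 10), (-6, -10), (10, -7) — 3 points.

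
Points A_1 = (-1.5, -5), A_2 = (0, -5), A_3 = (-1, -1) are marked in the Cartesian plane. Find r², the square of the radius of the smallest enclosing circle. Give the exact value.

4.31640625

Side lengths²: A_1A_2² = 2.25, A_1A_3² = 16.25, A_2A_3² = 17.
Since A_2A_3² = 17 < 16.25 + 2.25 = 18.5, the triangle is acute, so the smallest enclosing circle is the circumcircle.
Circumcentre = (-0.75, -3.0625), r² = 4.31640625.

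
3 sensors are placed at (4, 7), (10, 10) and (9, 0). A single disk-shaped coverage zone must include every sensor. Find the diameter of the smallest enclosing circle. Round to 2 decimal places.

Call the three points A, B, C in the order given.
Side lengths²: AB² = 45, AC² = 74, BC² = 101.
Since BC² = 101 < 74 + 45 = 119, the triangle is acute, so the smallest enclosing circle is the circumcircle.
Circumcentre = (331/38, 193/38), r² = 18685/722.
Diameter = 2r = 2√(18685/722) ≈ 10.17.

10.17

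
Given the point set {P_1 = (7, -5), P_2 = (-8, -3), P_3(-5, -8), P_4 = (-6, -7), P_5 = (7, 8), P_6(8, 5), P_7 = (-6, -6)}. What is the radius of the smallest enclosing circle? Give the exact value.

10

A smallest enclosing disk is always determined by at most three of the input points on its boundary.
The farthest pair is P_3–P_5 with squared distance 400. The circle on this segment as diameter has centre (1, 0) and r² = 400/4 = 100.
Check P_1: distance² to centre = 61 ≤ 100, so it lies inside.
All remaining points lie in this disk, and no smaller disk contains both endpoints, so this is the minimum enclosing circle.
r = √100 = 10.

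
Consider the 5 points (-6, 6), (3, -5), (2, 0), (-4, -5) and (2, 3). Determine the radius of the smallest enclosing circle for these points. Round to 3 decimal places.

7.106

The farthest pair is (-6, 6)–(3, -5) with squared distance 202. The circle on this segment as diameter has centre (-1.5, 0.5) and r² = 202/4 = 50.5.
Check (2, 0): distance² to centre = 12.5 ≤ 50.5, so it lies inside.
All remaining points lie in this disk, and no smaller disk contains both endpoints, so this is the minimum enclosing circle.
r = √(50.5) ≈ 7.106.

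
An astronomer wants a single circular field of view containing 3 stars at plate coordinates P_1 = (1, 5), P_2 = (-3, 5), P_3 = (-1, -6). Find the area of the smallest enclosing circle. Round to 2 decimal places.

101.42

Side lengths²: P_1P_2² = 16, P_1P_3² = 125, P_2P_3² = 125.
Since P_2P_3² = 125 < 125 + 16 = 141, the triangle is acute, so the smallest enclosing circle is the circumcircle.
Circumcentre = (-1, -7/22), r² = 15625/484.
Area = π·r² = π·15625/484 ≈ 101.42.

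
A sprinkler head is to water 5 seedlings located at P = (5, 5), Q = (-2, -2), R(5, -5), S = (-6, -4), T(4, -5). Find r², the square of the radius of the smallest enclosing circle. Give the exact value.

The minimum enclosing circle of a finite set is fixed by two of the points (as a diameter) or three (as a circumcircle).
The minimum enclosing circle is determined by three boundary points: P, R, S.
Their circumcentre is (-1/11, 0) with r² = 6161/121.
The farthest remaining point T is at distance² 5050/121 ≤ 6161/121.

6161/121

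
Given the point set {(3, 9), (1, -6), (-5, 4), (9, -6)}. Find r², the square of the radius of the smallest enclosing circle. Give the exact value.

76.3976

The minimum enclosing circle of a finite set is fixed by two of the points (as a diameter) or three (as a circumcircle).
The minimum enclosing circle is determined by three boundary points: (3, 9), (-5, 4), (9, -6).
Their circumcentre is (2.9, 0.26) with r² = 76.3976.
The farthest remaining point (1, -6) is at distance² 42.7976 ≤ 76.3976.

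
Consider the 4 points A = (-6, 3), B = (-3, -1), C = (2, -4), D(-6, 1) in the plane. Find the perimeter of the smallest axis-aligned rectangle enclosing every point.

30

Width = max x − min x = 2 − (-6) = 8.
Height = max y − min y = 3 − (-4) = 7.
Perimeter = 2(8 + 7) = 30.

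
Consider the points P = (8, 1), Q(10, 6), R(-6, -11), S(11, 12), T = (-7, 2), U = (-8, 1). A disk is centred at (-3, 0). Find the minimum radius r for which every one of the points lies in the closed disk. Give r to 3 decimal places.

The required radius is the distance from (-3, 0) to the farthest point.
Squared distances: 122, 205, 130, 340, 20, 26.
Maximum is 340, attained at S.
r = √340 ≈ 18.439.

18.439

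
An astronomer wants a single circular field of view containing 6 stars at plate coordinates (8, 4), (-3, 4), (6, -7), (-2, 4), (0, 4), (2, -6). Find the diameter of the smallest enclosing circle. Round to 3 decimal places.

14.446

The minimum enclosing circle of a finite set is fixed by two of the points (as a diameter) or three (as a circumcircle).
The minimum enclosing circle is determined by three boundary points: (8, 4), (-3, 4), (6, -7).
Their circumcentre is (2.5, -15/22) with r² = 12625/242.
The farthest remaining point (-2, 4) is at distance² 10205/242 ≤ 12625/242.
Diameter = 2r = 2√(12625/242) ≈ 14.446.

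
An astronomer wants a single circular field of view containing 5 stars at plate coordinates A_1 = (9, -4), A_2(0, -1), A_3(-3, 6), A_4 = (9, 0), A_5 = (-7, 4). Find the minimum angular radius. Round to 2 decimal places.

8.94

The farthest pair is A_1–A_5 with squared distance 320. The circle on this segment as diameter has centre (1, 0) and r² = 320/4 = 80.
Check A_2: distance² to centre = 2 ≤ 80, so it lies inside.
All remaining points lie in this disk, and no smaller disk contains both endpoints, so this is the minimum enclosing circle.
r = √80 ≈ 8.94.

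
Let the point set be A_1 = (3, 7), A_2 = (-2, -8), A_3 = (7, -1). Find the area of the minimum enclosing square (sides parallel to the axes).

225

The bounding box has width 9 and height 15.
An axis-aligned square enclosing the set must have side ≥ max(width, height).
So the minimum side is max(9, 15) = 15.
Area = 15² = 225.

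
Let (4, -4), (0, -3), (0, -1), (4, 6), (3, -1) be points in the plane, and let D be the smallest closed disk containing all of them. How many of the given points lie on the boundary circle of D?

3

The minimum enclosing circle is determined by three boundary points: (4, -4), (0, -3), (4, 6).
Their circumcentre is (3.125, 1) with r² = 25.765625.
The farthest remaining point (0, -1) is at distance² 13.765625 ≤ 25.765625.
The points at distance exactly r from the centre are (4, -4), (0, -3), (4, 6) — 3 points.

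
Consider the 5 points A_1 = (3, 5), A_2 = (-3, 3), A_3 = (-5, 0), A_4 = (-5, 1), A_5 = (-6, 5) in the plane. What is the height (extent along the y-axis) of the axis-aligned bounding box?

max y = 5, min y = 0, so height = 5.

5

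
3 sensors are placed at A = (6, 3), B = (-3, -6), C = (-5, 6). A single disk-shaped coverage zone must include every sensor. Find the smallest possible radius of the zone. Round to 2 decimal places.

7.01

Side lengths²: AB² = 162, AC² = 130, BC² = 148.
Since AB² = 162 < 148 + 130 = 278, the triangle is acute, so the smallest enclosing circle is the circumcircle.
Circumcentre = (-4/7, 4/7), r² = 2405/49.
r = √(2405/49) ≈ 7.01.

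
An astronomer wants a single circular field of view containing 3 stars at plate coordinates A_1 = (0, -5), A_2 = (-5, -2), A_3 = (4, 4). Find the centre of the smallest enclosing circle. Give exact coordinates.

(-5/38, 17/38)

Side lengths²: A_1A_2² = 34, A_1A_3² = 97, A_2A_3² = 117.
Since A_2A_3² = 117 < 97 + 34 = 131, the triangle is acute, so the smallest enclosing circle is the circumcircle.
Circumcentre = (-5/38, 17/38), r² = 21437/722.
Centre = (-5/38, 17/38).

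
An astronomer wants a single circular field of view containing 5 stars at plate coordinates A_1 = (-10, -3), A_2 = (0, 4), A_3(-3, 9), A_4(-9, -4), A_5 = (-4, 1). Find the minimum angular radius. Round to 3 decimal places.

The minimum enclosing circle of a finite set is fixed by two of the points (as a diameter) or three (as a circumcircle).
The farthest pair is A_3–A_4 with squared distance 205. The circle on this segment as diameter has centre (-6, 2.5) and r² = 205/4 = 51.25.
Check A_1: distance² to centre = 46.25 ≤ 51.25, so it lies inside.
All remaining points lie in this disk, and no smaller disk contains both endpoints, so this is the minimum enclosing circle.
r = √(51.25) ≈ 7.159.

7.159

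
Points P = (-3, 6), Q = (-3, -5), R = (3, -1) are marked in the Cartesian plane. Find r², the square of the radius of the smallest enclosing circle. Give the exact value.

Side lengths²: PQ² = 121, PR² = 85, QR² = 52.
Since PQ² = 121 < 85 + 52 = 137, the triangle is acute, so the smallest enclosing circle is the circumcircle.
Circumcentre = (-7/3, 0.5), r² = 1105/36.

1105/36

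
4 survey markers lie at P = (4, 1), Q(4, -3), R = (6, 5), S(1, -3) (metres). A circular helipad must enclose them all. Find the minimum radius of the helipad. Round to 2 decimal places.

4.72

By Welzl's lemma the MEC is supported by two points (diametrically opposite) or three points (on a circumcircle).
The farthest pair is R–S with squared distance 89. The circle on this segment as diameter has centre (3.5, 1) and r² = 89/4 = 22.25.
Check P: distance² to centre = 0.25 ≤ 22.25, so it lies inside.
All remaining points lie in this disk, and no smaller disk contains both endpoints, so this is the minimum enclosing circle.
r = √(22.25) ≈ 4.72.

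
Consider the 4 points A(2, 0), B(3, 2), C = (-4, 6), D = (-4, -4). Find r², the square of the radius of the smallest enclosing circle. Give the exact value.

The minimum enclosing circle of a finite set is fixed by two of the points (as a diameter) or three (as a circumcircle).
The minimum enclosing circle is determined by three boundary points: B, C, D.
Their circumcentre is (-31/14, 1) with r² = 5525/196.
The farthest remaining point A is at distance² 3677/196 ≤ 5525/196.

5525/196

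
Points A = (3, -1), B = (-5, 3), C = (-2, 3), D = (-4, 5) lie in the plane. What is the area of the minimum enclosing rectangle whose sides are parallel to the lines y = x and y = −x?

26

In coordinates u = x + y, v = x − y the rectangle is axis-aligned; the map (x,y)→(u,v) scales areas by 2.
u-values: 2, -2, 1, 1; range = 2 − (-2) = 4.
v-values: 4, -8, -5, -9; range = 4 − (-9) = 13.
Area = (4 × 13) / 2 = 26.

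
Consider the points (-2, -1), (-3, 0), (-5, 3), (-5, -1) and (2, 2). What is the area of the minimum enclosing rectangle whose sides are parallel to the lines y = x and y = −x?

40

In coordinates u = x + y, v = x − y the rectangle is axis-aligned; the map (x,y)→(u,v) scales areas by 2.
u-values: -3, -3, -2, -6, 4; range = 4 − (-6) = 10.
v-values: -1, -3, -8, -4, 0; range = 0 − (-8) = 8.
Area = (10 × 8) / 2 = 40.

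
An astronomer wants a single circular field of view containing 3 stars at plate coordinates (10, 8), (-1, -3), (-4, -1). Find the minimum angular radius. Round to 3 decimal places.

8.322

Call the three points A, B, C in the order given.
Side lengths²: AB² = 242, AC² = 277, BC² = 13.
Since AC² = 277 ≥ 242 + 13 = 255, the angle opposite AC is not acute, so the smallest enclosing circle has AC as diameter.
Centre = midpoint of AC = (3, 3.5), r² = 277/4 = 69.25.
r = √(69.25) ≈ 8.322.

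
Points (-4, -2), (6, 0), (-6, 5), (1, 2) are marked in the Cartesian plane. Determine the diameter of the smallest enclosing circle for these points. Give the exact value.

The farthest pair is (6, 0)–(-6, 5) with squared distance 169. The circle on this segment as diameter has centre (0, 2.5) and r² = 169/4 = 42.25.
Check (-4, -2): distance² to centre = 36.25 ≤ 42.25, so it lies inside.
All remaining points lie in this disk, and no smaller disk contains both endpoints, so this is the minimum enclosing circle.
Diameter = 2r = 2√(42.25) = 13.

13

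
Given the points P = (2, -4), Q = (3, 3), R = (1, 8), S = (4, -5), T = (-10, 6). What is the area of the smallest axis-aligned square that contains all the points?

196

The bounding box has width 14 and height 13.
An axis-aligned square enclosing the set must have side ≥ max(width, height).
So the minimum side is max(14, 13) = 14.
Area = 14² = 196.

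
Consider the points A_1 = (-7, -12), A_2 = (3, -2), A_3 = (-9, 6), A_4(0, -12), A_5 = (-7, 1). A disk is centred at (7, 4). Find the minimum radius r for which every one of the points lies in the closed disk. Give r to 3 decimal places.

The required radius is the distance from (7, 4) to the farthest point.
Squared distances: 452, 52, 260, 305, 205.
Maximum is 452, attained at A_1.
r = √452 ≈ 21.260.

21.260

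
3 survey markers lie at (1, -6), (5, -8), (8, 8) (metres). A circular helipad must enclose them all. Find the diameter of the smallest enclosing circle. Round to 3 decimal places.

Call the three points A, B, C in the order given.
Side lengths²: AB² = 20, AC² = 245, BC² = 265.
Since BC² = 265 ≥ 245 + 20 = 265, the angle opposite BC is not acute, so the smallest enclosing circle has BC as diameter.
Centre = midpoint of BC = (6.5, 0), r² = 265/4 = 66.25.
Diameter = 2r = 2√(66.25) ≈ 16.279.

16.279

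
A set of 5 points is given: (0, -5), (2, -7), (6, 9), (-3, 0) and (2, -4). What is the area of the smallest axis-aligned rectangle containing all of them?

x ranges over [-3, 6], width 9.
y ranges over [-7, 9], height 16.
Area = 9 × 16 = 144.

144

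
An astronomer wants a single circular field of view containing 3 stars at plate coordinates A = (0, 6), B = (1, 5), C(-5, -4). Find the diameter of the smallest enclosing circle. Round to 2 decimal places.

Side lengths²: AB² = 2, AC² = 125, BC² = 117.
Since AC² = 125 ≥ 117 + 2 = 119, the angle opposite AC is not acute, so the smallest enclosing circle has AC as diameter.
Centre = midpoint of AC = (-2.5, 1), r² = 125/4 = 31.25.
Diameter = 2r = 2√(31.25) ≈ 11.18.

11.18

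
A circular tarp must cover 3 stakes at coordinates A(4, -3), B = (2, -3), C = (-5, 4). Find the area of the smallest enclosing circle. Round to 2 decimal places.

Side lengths²: AB² = 4, AC² = 130, BC² = 98.
Since AC² = 130 ≥ 98 + 4 = 102, the angle opposite AC is not acute, so the smallest enclosing circle has AC as diameter.
Centre = midpoint of AC = (-0.5, 0.5), r² = 130/4 = 32.5.
Area = π·r² = π·32.5 ≈ 102.10.

102.10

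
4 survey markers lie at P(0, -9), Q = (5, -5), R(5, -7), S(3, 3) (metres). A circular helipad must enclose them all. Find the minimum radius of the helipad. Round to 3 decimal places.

6.185

The minimum enclosing circle of a finite set is fixed by two of the points (as a diameter) or three (as a circumcircle).
The farthest pair is P–S with squared distance 153. The circle on this segment as diameter has centre (1.5, -3) and r² = 153/4 = 38.25.
Check Q: distance² to centre = 16.25 ≤ 38.25, so it lies inside.
All remaining points lie in this disk, and no smaller disk contains both endpoints, so this is the minimum enclosing circle.
r = √(38.25) ≈ 6.185.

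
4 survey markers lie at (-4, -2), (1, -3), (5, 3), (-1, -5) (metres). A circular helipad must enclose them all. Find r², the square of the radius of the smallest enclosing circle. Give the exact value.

1325/49

The minimum enclosing circle is determined by three boundary points: (-4, -2), (5, 3), (-1, -5).
Their circumcentre is (6/7, -1/7) with r² = 1325/49.
The farthest remaining point (1, -3) is at distance² 401/49 ≤ 1325/49.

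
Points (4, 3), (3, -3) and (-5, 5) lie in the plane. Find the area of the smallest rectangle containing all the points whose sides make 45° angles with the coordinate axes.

In coordinates u = x + y, v = x − y the rectangle is axis-aligned; the map (x,y)→(u,v) scales areas by 2.
u-values: 7, 0, 0; range = 7 − 0 = 7.
v-values: 1, 6, -10; range = 6 − (-10) = 16.
Area = (7 × 16) / 2 = 56.

56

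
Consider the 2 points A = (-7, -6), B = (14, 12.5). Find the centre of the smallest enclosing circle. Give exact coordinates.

The smallest circle enclosing two points has them as diameter endpoints.
Centre = midpoint = (3.5, 3.25); r² = |AB|²/4 = 783.25/4 = 195.8125.
Centre = (3.5, 3.25).

(3.5, 3.25)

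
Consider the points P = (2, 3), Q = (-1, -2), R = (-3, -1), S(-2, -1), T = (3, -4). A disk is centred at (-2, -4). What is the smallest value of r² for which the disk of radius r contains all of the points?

65

The required radius is the distance from (-2, -4) to the farthest point.
Squared distances: 65, 5, 10, 9, 25.
Maximum is 65, attained at P.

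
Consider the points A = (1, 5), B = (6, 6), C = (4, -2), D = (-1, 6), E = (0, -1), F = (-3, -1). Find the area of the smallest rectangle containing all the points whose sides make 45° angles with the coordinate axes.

104

In coordinates u = x + y, v = x − y the rectangle is axis-aligned; the map (x,y)→(u,v) scales areas by 2.
u-values: 6, 12, 2, 5, -1, -4; range = 12 − (-4) = 16.
v-values: -4, 0, 6, -7, 1, -2; range = 6 − (-7) = 13.
Area = (16 × 13) / 2 = 104.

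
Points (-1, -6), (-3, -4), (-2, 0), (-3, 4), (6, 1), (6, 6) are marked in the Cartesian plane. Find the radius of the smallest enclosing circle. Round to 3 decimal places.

By Welzl's lemma the MEC is supported by two points (diametrically opposite) or three points (on a circumcircle).
The farthest pair is (-1, -6)–(6, 6) with squared distance 193. The circle on this segment as diameter has centre (2.5, 0) and r² = 193/4 = 48.25.
Check (-3, -4): distance² to centre = 46.25 ≤ 48.25, so it lies inside.
All remaining points lie in this disk, and no smaller disk contains both endpoints, so this is the minimum enclosing circle.
r = √(48.25) ≈ 6.946.

6.946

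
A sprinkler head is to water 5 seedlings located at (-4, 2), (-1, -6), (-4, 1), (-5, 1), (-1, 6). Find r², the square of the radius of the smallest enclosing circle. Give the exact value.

The farthest pair is (-1, -6)–(-1, 6) with squared distance 144. The circle on this segment as diameter has centre (-1, 0) and r² = 144/4 = 36.
Check (-4, 2): distance² to centre = 13 ≤ 36, so it lies inside.
All remaining points lie in this disk, and no smaller disk contains both endpoints, so this is the minimum enclosing circle.

36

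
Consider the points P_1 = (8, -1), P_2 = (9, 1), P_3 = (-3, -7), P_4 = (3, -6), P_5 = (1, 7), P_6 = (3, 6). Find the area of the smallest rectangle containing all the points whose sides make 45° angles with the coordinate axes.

150

In coordinates u = x + y, v = x − y the rectangle is axis-aligned; the map (x,y)→(u,v) scales areas by 2.
u-values: 7, 10, -10, -3, 8, 9; range = 10 − (-10) = 20.
v-values: 9, 8, 4, 9, -6, -3; range = 9 − (-6) = 15.
Area = (20 × 15) / 2 = 150.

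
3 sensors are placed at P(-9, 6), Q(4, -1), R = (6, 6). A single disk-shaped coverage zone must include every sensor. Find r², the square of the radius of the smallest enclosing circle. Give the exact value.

5777/98

Side lengths²: PQ² = 218, PR² = 225, QR² = 53.
Since PR² = 225 < 218 + 53 = 271, the triangle is acute, so the smallest enclosing circle is the circumcircle.
Circumcentre = (-1.5, 61/14), r² = 5777/98.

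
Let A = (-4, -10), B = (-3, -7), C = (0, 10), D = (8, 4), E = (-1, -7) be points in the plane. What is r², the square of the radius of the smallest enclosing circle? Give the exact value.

By Welzl's lemma the MEC is supported by two points (diametrically opposite) or three points (on a circumcircle).
The minimum enclosing circle is determined by three boundary points: A, C, D.
Their circumcentre is (-31/23, -3/23) with r² = 55250/529.
The farthest remaining point B is at distance² 26408/529 ≤ 55250/529.

55250/529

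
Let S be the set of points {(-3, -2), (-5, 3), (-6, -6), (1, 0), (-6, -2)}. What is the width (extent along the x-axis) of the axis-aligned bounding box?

max x = 1, min x = -6, so width = 7.

7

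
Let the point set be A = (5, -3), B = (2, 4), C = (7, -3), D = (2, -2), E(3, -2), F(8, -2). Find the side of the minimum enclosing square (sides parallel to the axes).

The bounding box has width 6 and height 7.
An axis-aligned square enclosing the set must have side ≥ max(width, height).
So the minimum side is max(6, 7) = 7.

7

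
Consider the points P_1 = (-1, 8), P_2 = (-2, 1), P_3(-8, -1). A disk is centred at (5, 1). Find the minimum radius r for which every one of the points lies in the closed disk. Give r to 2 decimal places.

13.15

The required radius is the distance from (5, 1) to the farthest point.
Squared distances: 85, 49, 173.
Maximum is 173, attained at P_3.
r = √173 ≈ 13.15.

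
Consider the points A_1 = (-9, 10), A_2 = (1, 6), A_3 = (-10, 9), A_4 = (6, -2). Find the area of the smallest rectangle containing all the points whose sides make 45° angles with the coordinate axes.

In coordinates u = x + y, v = x − y the rectangle is axis-aligned; the map (x,y)→(u,v) scales areas by 2.
u-values: 1, 7, -1, 4; range = 7 − (-1) = 8.
v-values: -19, -5, -19, 8; range = 8 − (-19) = 27.
Area = (8 × 27) / 2 = 108.

108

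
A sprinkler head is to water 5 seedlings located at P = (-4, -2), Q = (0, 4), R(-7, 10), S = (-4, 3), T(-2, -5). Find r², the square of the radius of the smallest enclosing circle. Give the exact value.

62.5

The minimum enclosing circle of a finite set is fixed by two of the points (as a diameter) or three (as a circumcircle).
The farthest pair is R–T with squared distance 250. The circle on this segment as diameter has centre (-4.5, 2.5) and r² = 250/4 = 62.5.
Check P: distance² to centre = 20.5 ≤ 62.5, so it lies inside.
All remaining points lie in this disk, and no smaller disk contains both endpoints, so this is the minimum enclosing circle.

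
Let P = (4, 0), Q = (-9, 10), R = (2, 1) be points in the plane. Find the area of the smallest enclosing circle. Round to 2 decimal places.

211.27

Side lengths²: PQ² = 269, PR² = 5, QR² = 202.
Since PQ² = 269 ≥ 202 + 5 = 207, the angle opposite PQ is not acute, so the smallest enclosing circle has PQ as diameter.
Centre = midpoint of PQ = (-2.5, 5), r² = 269/4 = 67.25.
Area = π·r² = π·67.25 ≈ 211.27.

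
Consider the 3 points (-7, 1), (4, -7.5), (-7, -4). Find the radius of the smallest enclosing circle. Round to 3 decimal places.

6.951

Call the three points A, B, C in the order given.
Side lengths²: AB² = 193.25, AC² = 25, BC² = 133.25.
Since AB² = 193.25 ≥ 133.25 + 25 = 158.25, the angle opposite AB is not acute, so the smallest enclosing circle has AB as diameter.
Centre = midpoint of AB = (-1.5, -3.25), r² = 193.25/4 = 48.3125.
r = √(48.3125) ≈ 6.951.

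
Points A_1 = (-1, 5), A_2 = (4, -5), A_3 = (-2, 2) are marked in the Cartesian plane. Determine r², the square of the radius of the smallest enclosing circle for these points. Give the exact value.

Side lengths²: A_1A_2² = 125, A_1A_3² = 10, A_2A_3² = 85.
Since A_1A_2² = 125 ≥ 85 + 10 = 95, the angle opposite A_1A_2 is not acute, so the smallest enclosing circle has A_1A_2 as diameter.
Centre = midpoint of A_1A_2 = (1.5, 0), r² = 125/4 = 31.25.

31.25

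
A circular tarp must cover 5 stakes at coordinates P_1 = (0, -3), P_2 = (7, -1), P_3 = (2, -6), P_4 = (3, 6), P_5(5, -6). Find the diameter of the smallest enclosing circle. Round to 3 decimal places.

A smallest enclosing disk is always determined by at most three of the input points on its boundary.
The minimum enclosing circle is determined by three boundary points: P_3, P_4, P_5.
Their circumcentre is (3.5, -1/12) with r² = 5365/144.
The farthest remaining point P_1 is at distance² 2989/144 ≤ 5365/144.
Diameter = 2r = 2√(5365/144) ≈ 12.208.

12.208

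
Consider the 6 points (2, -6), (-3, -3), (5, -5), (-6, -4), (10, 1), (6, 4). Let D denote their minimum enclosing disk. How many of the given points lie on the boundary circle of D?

By Welzl's lemma the MEC is supported by two points (diametrically opposite) or three points (on a circumcircle).
The farthest pair is (-6, -4)–(10, 1) with squared distance 281. The circle on this segment as diameter has centre (2, -1.5) and r² = 281/4 = 70.25.
Check (2, -6): distance² to centre = 20.25 ≤ 70.25, so it lies inside.
All remaining points lie in this disk, and no smaller disk contains both endpoints, so this is the minimum enclosing circle.
The points at distance exactly r from the centre are (-6, -4), (10, 1) — 2 points.

2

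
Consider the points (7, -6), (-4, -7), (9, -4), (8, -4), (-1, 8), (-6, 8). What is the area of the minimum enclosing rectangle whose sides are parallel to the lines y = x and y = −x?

243

In coordinates u = x + y, v = x − y the rectangle is axis-aligned; the map (x,y)→(u,v) scales areas by 2.
u-values: 1, -11, 5, 4, 7, 2; range = 7 − (-11) = 18.
v-values: 13, 3, 13, 12, -9, -14; range = 13 − (-14) = 27.
Area = (18 × 27) / 2 = 243.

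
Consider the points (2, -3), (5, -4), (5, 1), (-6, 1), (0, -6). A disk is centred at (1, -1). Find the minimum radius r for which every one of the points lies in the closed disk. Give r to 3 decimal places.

7.280

The required radius is the distance from (1, -1) to the farthest point.
Squared distances: 5, 25, 20, 53, 26.
Maximum is 53, attained at (-6, 1).
r = √53 ≈ 7.280.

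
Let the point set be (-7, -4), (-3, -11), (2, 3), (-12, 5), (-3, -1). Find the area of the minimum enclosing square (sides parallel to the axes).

256

The bounding box has width 14 and height 16.
An axis-aligned square enclosing the set must have side ≥ max(width, height).
So the minimum side is max(14, 16) = 16.
Area = 16² = 256.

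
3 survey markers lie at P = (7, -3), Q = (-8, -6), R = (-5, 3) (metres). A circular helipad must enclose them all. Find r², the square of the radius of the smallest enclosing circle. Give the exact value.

2925/49

Side lengths²: PQ² = 234, PR² = 180, QR² = 90.
Since PQ² = 234 < 180 + 90 = 270, the triangle is acute, so the smallest enclosing circle is the circumcircle.
Circumcentre = (-5/7, -24/7), r² = 2925/49.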